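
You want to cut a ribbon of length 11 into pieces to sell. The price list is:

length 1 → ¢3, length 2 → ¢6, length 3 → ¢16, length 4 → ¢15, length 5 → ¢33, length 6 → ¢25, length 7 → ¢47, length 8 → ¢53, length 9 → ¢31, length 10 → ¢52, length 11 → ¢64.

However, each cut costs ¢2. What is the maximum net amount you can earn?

Let r[k] be the best obtainable value from length k. For each k, try every first piece i and keep the best of price[i] + r[k−i] minus the 2 cut fee when i<k.
r[1] = 3
r[2] = max(3+3-2, 6+0) = 6
r[3] = max(3+6-2, 6+3-2, 16+0) = 16
r[4] = max(3+16-2, 6+6-2, 16+3-2, 15+0) = 17
r[5] = max(3+17-2, 6+16-2, 16+6-2, 15+3-2, 33+0) = 33
r[6] = max(3+33-2, 6+17-2, 16+16-2, 15+6-2, 33+3-2, 25+0) = 34
r[7] = max(3+34-2, 6+33-2, 16+17-2, …, 25+3-2, 47+0) = 47
r[8] = max(3+47-2, 6+34-2, 16+33-2, …, 47+3-2, 53+0) = 53
r[9] = max(3+53-2, 6+47-2, 16+34-2, …, 53+3-2, 31+0) = 54
r[10] = max(3+54-2, 6+53-2, 16+47-2, …, 31+3-2, 52+0) = 64
r[11] = max(3+64-2, 6+54-2, 16+53-2, …, 52+3-2, 64+0) = 67
One optimal plan: pieces 8 + 3 (1 cut) → ¢69 − ¢2 = ¢67.

67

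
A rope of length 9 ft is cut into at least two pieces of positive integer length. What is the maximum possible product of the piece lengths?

Let m[k] be the best product for length k (with at least one cut). For each first piece i, the rest contributes max(k−i, m[k−i]).
m[2] = 1·max(1,0) = 1·1 = 1
m[3] = 1·max(2,1) = 1·2 = 2
m[4] = 2·max(2,1) = 2·2 = 4
m[5] = 2·max(3,2) = 2·3 = 6
m[6] = 3·max(3,2) = 3·3 = 9
m[7] = 2·max(5,6) = 2·6 = 12
m[8] = 2·max(6,9) = 2·9 = 18
m[9] = 3·max(6,9) = 3·9 = 27
One optimal split: 3 + 3 + 3; product 3·3·3 = 27.

27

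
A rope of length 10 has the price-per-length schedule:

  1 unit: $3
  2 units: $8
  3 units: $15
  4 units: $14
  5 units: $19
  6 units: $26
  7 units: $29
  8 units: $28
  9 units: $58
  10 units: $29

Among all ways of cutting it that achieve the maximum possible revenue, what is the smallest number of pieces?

Consider every possible first cut. r[k] is the best of p[i]+r[k−i] over all sellable i≤k.
r[1] = 3
r[2] = max(3+3, 8+0) = 8
r[3] = max(3+8, 8+3, 15+0) = 15
r[4] = max(3+15, 8+8, 15+3, 14+0) = 18
r[5] = max(3+18, 8+15, 15+8, 14+3, 19+0) = 23
r[6] = max(3+23, 8+18, 15+15, 14+8, 19+3, 26+0) = 30
r[7] = max(3+30, 8+23, 15+18, …, 26+3, 29+0) = 33
r[8] = max(3+33, 8+30, 15+23, …, 29+3, 28+0) = 38
r[9] = max(3+38, 8+33, 15+30, …, 28+3, 58+0) = 58
r[10] = max(3+58, 8+38, 15+33, …, 58+3, 29+0) = 61
Maximum revenue is $61.
Now minimize piece count subject to staying optimal: for each k, pieces[k] = 1 + min over i with p[i]+r[k−i]=r[k] of pieces[k−i].
pieces[7] = 3
pieces[8] = 3
pieces[9] = 1
pieces[10] = 2

2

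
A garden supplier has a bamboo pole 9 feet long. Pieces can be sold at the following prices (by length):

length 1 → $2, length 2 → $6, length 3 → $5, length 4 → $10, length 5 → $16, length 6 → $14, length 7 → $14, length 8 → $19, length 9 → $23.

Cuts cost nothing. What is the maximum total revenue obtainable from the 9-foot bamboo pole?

Build R[k] bottom-up: R[k] = max over allowed piece i of (p[i] + R[k−i]).
R[1] = 2
R[2] = max(2+2, 6+0) = 6
R[3] = max(2+6, 6+2, 5+0) = 8
R[4] = max(2+8, 6+6, 5+2, 10+0) = 12
R[5] = max(2+12, 6+8, 5+6, 10+2, 16+0) = 16
R[6] = max(2+16, 6+12, 5+8, 10+6, 16+2, 14+0) = 18
R[7] = max(2+18, 6+16, 5+12, …, 14+2, 14+0) = 22
R[8] = max(2+22, 6+18, 5+16, …, 14+2, 19+0) = 24
R[9] = max(2+24, 6+22, 5+18, …, 19+2, 23+0) = 28
One optimal cutting: 5 + 2 + 2 → $16 + $6 + $6 = $28.

28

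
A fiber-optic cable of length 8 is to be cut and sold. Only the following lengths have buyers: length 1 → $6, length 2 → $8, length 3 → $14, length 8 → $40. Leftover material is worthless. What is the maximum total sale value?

48

Build r[k] bottom-up: r[k] = max over allowed piece i of (p[i] + r[k−i]).
r[1] = 6
r[2] = max(6+6, 8+0) = 12
r[3] = max(6+12, 8+6, 14+0) = 18
r[4] = max(6+18, 8+12, 14+6) = 24
r[5] = max(6+24, 8+18, 14+12) = 30
r[6] = max(6+30, 8+24, 14+18) = 36
r[7] = max(6+36, 8+30, 14+24) = 42
r[8] = max(6+42, 8+36, 14+30, 40+0) = 48
One optimal cutting: 1 + 1 + 1 + 1 + 1 + 1 + 1 + 1 → $48.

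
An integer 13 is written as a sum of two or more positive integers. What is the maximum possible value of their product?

108

Fill prod[k] for k=2..13: at each k try every first piece i and multiply by the better of (k−i) uncut or prod[k−i].
prod[2] = 1*max(1,0) = 1*1 = 1
prod[3] = max(1*2, 2*1) = 2
prod[4] = max(1*3, 2*2, 3*1) = 4
prod[5] = max(1*4, 2*3, 3*2, 4*1) = 6
prod[6] = max(1*6, 2*4, 3*3, 4*2, 5*1) = 9
prod[7] = max(1*9, 2*6, 3*4, 4*3, 5*2, 6*1) = 12
prod[8] = max(1*12, 2*9, 3*6, …, 6*2, 7*1) = 18
prod[9] = max(1*18, 2*12, 3*9, …, 7*2, 8*1) = 27
prod[10] = max(1*27, 2*18, 3*12, …, 8*2, 9*1) = 36
prod[11] = max(1*36, 2*27, 3*18, …, 9*2, 10*1) = 54
prod[12] = max(1*54, 2*36, 3*27, …, 10*2, 11*1) = 81
prod[13] = max(1*81, 2*54, 3*36, …, 11*2, 12*1) = 108
One optimal split: 3 + 3 + 3 + 2 + 2; product 3*3*3*2*2 = 108.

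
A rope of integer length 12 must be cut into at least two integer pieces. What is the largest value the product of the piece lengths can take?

Define P[k] = max over 1≤i<k of i · max(k−i, P[k−i]); the inner max lets the remainder stay uncut if that's better.
P[2] = 1×max(1,0) = 1×1 = 1
P[3] = 1×max(2,1) = 1×2 = 2
P[4] = 2×max(2,1) = 2×2 = 4
P[5] = 2×max(3,2) = 2×3 = 6
P[6] = 3×max(3,2) = 3×3 = 9
P[7] = 2×max(5,6) = 2×6 = 12
P[8] = 2×max(6,9) = 2×9 = 18
P[9] = 3×max(6,9) = 3×9 = 27
P[10] = 2×max(8,18) = 2×18 = 36
P[11] = 2×max(9,27) = 2×27 = 54
P[12] = 3×max(9,27) = 3×27 = 81
One optimal split: 3 + 3 + 3 + 3; product 3×3×3×3 = 81.

81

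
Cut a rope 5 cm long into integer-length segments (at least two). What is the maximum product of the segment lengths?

Fill g[k] for k=2..5: at each k try every first piece i and multiply by the better of (k−i) uncut or g[k−i].
g[2] = 1*max(1,0) = 1*1 = 1
g[3] = 1*max(2,1) = 1*2 = 2
g[4] = 2*max(2,1) = 2*2 = 4
g[5] = 2*max(3,2) = 2*3 = 6
One optimal split: 3 + 2; product 3*2 = 6.

6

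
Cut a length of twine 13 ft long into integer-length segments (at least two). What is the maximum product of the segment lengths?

Let prod[k] be the best product for length k (with at least one cut). For each first piece i, the rest contributes max(k−i, prod[k−i]).
prod[2] = 1×max(1,0) = 1×1 = 1
prod[3] = 1×max(2,1) = 1×2 = 2
prod[4] = 2×max(2,1) = 2×2 = 4
prod[5] = 2×max(3,2) = 2×3 = 6
prod[6] = 3×max(3,2) = 3×3 = 9
prod[7] = 2×max(5,6) = 2×6 = 12
prod[8] = 2×max(6,9) = 2×9 = 18
prod[9] = 3×max(6,9) = 3×9 = 27
prod[10] = 2×max(8,18) = 2×18 = 36
prod[11] = 2×max(9,27) = 2×27 = 54
prod[12] = 3×max(9,27) = 3×27 = 81
prod[13] = 2×max(11,54) = 2×54 = 108
One optimal split: 3 + 3 + 3 + 2 + 2; product 3×3×3×2×2 = 108.

108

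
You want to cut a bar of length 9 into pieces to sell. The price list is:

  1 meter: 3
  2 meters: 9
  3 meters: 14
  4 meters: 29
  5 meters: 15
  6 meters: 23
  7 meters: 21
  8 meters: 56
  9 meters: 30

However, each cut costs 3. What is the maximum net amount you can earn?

56

Consider every possible first cut. v[k] is the best of p[i]+v[k−i] over all sellable i≤k, charging 3 whenever i<k.
v[1] = 3
v[2] = max(3+3-3, 9+0) = 9
v[3] = max(3+9-3, 9+3-3, 14+0) = 14
v[4] = max(3+14-3, 9+9-3, 14+3-3, 29+0) = 29
v[5] = max(3+29-3, 9+14-3, 14+9-3, 29+3-3, 15+0) = 29
v[6] = max(3+29-3, 9+29-3, 14+14-3, 29+9-3, 15+3-3, 23+0) = 35
v[7] = max(3+35-3, 9+29-3, 14+29-3, …, 23+3-3, 21+0) = 40
v[8] = max(3+40-3, 9+35-3, 14+29-3, …, 21+3-3, 56+0) = 56
v[9] = max(3+56-3, 9+40-3, 14+35-3, …, 56+3-3, 30+0) = 56
One optimal plan: pieces 8 + 1 (1 cut) → 59 − 3 = 56.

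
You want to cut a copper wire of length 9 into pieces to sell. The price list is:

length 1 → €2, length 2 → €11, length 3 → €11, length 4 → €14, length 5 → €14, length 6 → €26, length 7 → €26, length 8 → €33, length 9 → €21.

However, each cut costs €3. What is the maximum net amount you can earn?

Let v[k] be the best obtainable value from length k. For each k, try every first piece i and keep the best of price[i] + v[k−i] minus the 3 cut fee when i<k.
v[1] = 2
v[2] = 11
v[3] = 11
v[4] = 19  (first piece 2, then v[2]=11)
v[5] = 19  (first piece 2, then v[3]=11)
v[6] = 27  (first piece 2, then v[4]=19)
v[7] = 27  (first piece 2, then v[5]=19)
v[8] = 35  (first piece 2, then v[6]=27)
v[9] = 35  (first piece 2, then v[7]=27)
One optimal plan: pieces 3 + 2 + 2 + 2 (3 cuts) → €44 − €9 = €35.

35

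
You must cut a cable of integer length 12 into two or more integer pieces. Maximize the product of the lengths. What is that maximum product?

Define prod[k] = max over 1≤i<k of i · max(k−i, prod[k−i]); the inner max lets the remainder stay uncut if that's better.
prod[2] = 1·max(1,0) = 1·1 = 1
prod[3] = 1·max(2,1) = 1·2 = 2
prod[4] = 2·max(2,1) = 2·2 = 4
prod[5] = 2·max(3,2) = 2·3 = 6
prod[6] = 3·max(3,2) = 3·3 = 9
prod[7] = 2·max(5,6) = 2·6 = 12
prod[8] = 2·max(6,9) = 2·9 = 18
prod[9] = 3·max(6,9) = 3·9 = 27
prod[10] = 2·max(8,18) = 2·18 = 36
prod[11] = 2·max(9,27) = 2·27 = 54
prod[12] = 3·max(9,27) = 3·27 = 81
One optimal split: 3 + 3 + 3 + 3; product 3·3·3·3 = 81.

81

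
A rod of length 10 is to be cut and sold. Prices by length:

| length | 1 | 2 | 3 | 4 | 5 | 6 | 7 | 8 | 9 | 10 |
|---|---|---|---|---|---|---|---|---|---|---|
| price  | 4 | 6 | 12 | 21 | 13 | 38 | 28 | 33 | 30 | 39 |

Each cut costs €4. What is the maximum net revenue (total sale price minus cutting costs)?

Let net[k] be the best obtainable value from length k. For each k, try every first piece i and keep the best of price[i] + net[k−i] minus the 4 cut fee when i<k.
net[1] = 4
net[2] = 6
net[3] = 12
net[4] = 21
net[5] = 21  (first piece 1, then net[4]=21)
net[6] = 38
net[7] = 38  (first piece 1, then net[6]=38)
net[8] = 40  (first piece 2, then net[6]=38)
net[9] = 46  (first piece 3, then net[6]=38)
net[10] = 55  (first piece 4, then net[6]=38)
One optimal plan: pieces 6 + 4 (1 cut) → €59 − €4 = €55.

55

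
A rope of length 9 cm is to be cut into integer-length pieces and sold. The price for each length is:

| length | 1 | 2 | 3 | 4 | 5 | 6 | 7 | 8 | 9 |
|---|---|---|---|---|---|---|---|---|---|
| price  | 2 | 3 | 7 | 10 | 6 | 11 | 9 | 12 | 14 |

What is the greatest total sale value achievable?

22

Let R[k] be the best obtainable value from length k. For each k, try every first piece i and keep the best of price[i] + R[k−i].
R[1] = 2
R[2] = 4  (first piece 1, then R[1]=2)
R[3] = 7
R[4] = 10
R[5] = 12  (first piece 1, then R[4]=10)
R[6] = 14  (first piece 1, then R[5]=12)
R[7] = 17  (first piece 3, then R[4]=10)
R[8] = 20  (first piece 4, then R[4]=10)
R[9] = 22  (first piece 1, then R[8]=20)
One optimal cutting: 4 + 4 + 1 → 10 + 10 + 2 = 22.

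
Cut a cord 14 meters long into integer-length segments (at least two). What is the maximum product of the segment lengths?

162

Let m[k] be the best product for length k (with at least one cut). For each first piece i, the rest contributes max(k−i, m[k−i]).
m[2] = 1·max(1,0) = 1·1 = 1
m[3] = max(1·2, 2·1) = 2
m[4] = max(1·3, 2·2, 3·1) = 4
m[5] = max(1·4, 2·3, 3·2, 4·1) = 6
m[6] = max(1·6, 2·4, 3·3, 4·2, 5·1) = 9
m[7] = max(1·9, 2·6, 3·4, 4·3, 5·2, 6·1) = 12
m[8] = max(1·12, 2·9, 3·6, …, 6·2, 7·1) = 18
m[9] = max(1·18, 2·12, 3·9, …, 7·2, 8·1) = 27
m[10] = max(1·27, 2·18, 3·12, …, 8·2, 9·1) = 36
m[11] = max(1·36, 2·27, 3·18, …, 9·2, 10·1) = 54
m[12] = max(1·54, 2·36, 3·27, …, 10·2, 11·1) = 81
m[13] = max(1·81, 2·54, 3·36, …, 11·2, 12·1) = 108
m[14] = max(1·108, 2·81, 3·54, …, 12·2, 13·1) = 162
One optimal split: 3 + 3 + 3 + 3 + 2; product 3·3·3·3·2 = 162.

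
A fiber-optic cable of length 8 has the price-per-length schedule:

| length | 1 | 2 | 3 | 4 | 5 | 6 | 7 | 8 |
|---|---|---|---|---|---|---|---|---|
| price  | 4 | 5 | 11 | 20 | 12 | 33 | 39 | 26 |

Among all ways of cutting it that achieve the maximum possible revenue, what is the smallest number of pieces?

2

Let r[k] be the best obtainable value from length k. For each k, try every first piece i and keep the best of price[i] + r[k−i].
r[1] = 4
r[2] = 8  (first piece 1, then r[1]=4)
r[3] = 12  (first piece 1, then r[2]=8)
r[4] = 20
r[5] = 24  (first piece 1, then r[4]=20)
r[6] = 33
r[7] = 39
r[8] = 43  (first piece 1, then r[7]=39)
Maximum revenue is $43.
Now minimize piece count subject to staying optimal: for each k, pieces[k] = 1 + min over i with p[i]+r[k−i]=r[k] of pieces[k−i].
pieces[5] = 2
pieces[6] = 1
pieces[7] = 1
pieces[8] = 2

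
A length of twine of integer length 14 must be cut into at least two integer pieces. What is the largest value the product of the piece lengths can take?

162

Define P[k] = max over 1≤i<k of i · max(k−i, P[k−i]); the inner max lets the remainder stay uncut if that's better.
P[2] = 1×max(1,0) = 1×1 = 1
P[3] = max(1×2, 2×1) = 2
P[4] = max(1×3, 2×2, 3×1) = 4
P[5] = max(1×4, 2×3, 3×2, 4×1) = 6
P[6] = max(1×6, 2×4, 3×3, 4×2, 5×1) = 9
P[7] = max(1×9, 2×6, 3×4, 4×3, 5×2, 6×1) = 12
P[8] = max(1×12, 2×9, 3×6, …, 6×2, 7×1) = 18
P[9] = max(1×18, 2×12, 3×9, …, 7×2, 8×1) = 27
P[10] = max(1×27, 2×18, 3×12, …, 8×2, 9×1) = 36
P[11] = max(1×36, 2×27, 3×18, …, 9×2, 10×1) = 54
P[12] = max(1×54, 2×36, 3×27, …, 10×2, 11×1) = 81
P[13] = max(1×81, 2×54, 3×36, …, 11×2, 12×1) = 108
P[14] = max(1×108, 2×81, 3×54, …, 12×2, 13×1) = 162
One optimal split: 3 + 3 + 3 + 3 + 2; product 3×3×3×3×2 = 162.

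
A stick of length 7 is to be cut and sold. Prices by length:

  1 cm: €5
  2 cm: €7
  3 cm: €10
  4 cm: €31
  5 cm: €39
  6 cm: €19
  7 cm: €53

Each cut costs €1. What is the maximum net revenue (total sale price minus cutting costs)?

53

Consider every possible first cut. v[k] is the best of p[i]+v[k−i] over all sellable i≤k, charging 1 whenever i<k.
v[1] = 5
v[2] = max(5+5-1, 7+0) = 9
v[3] = max(5+9-1, 7+5-1, 10+0) = 13
v[4] = max(5+13-1, 7+9-1, 10+5-1, 31+0) = 31
v[5] = max(5+31-1, 7+13-1, 10+9-1, 31+5-1, 39+0) = 39
v[6] = max(5+39-1, 7+31-1, 10+13-1, 31+9-1, 39+5-1, 19+0) = 43
v[7] = max(5+43-1, 7+39-1, 10+31-1, …, 19+5-1, 53+0) = 53
Best is to make no cuts and sell whole for €53.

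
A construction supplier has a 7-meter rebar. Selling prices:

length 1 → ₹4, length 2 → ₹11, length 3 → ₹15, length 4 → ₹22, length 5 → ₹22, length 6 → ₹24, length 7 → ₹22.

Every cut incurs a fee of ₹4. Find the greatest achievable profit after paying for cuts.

Build r[k] bottom-up: r[k] = max over allowed piece i of (p[i] + r[k−i]) − 4 per cut.
r[1] = 4
r[2] = max(4+4-4, 11+0) = 11
r[3] = max(4+11-4, 11+4-4, 15+0) = 15
r[4] = max(4+15-4, 11+11-4, 15+4-4, 22+0) = 22
r[5] = max(4+22-4, 11+15-4, 15+11-4, 22+4-4, 22+0) = 22
r[6] = max(4+22-4, 11+22-4, 15+15-4, 22+11-4, 22+4-4, 24+0) = 29
r[7] = max(4+29-4, 11+22-4, 15+22-4, …, 24+4-4, 22+0) = 33
One optimal plan: pieces 4 + 3 (1 cut) → ₹37 − ₹4 = ₹33.

33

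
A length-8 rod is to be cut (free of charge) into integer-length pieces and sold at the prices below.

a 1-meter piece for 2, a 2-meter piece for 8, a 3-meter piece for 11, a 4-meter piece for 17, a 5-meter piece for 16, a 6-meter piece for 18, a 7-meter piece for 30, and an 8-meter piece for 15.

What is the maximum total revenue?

Consider every possible first cut. R[k] is the best of p[i]+R[k−i] over all sellable i≤k.
R[1] = 2
R[2] = 8
R[3] = 11
R[4] = 17
R[5] = 19  (first piece 1, then R[4]=17)
R[6] = 25  (first piece 2, then R[4]=17)
R[7] = 30
R[8] = 34  (first piece 4, then R[4]=17)
One optimal cutting: 4 + 4 → 17 + 17 = 34.

34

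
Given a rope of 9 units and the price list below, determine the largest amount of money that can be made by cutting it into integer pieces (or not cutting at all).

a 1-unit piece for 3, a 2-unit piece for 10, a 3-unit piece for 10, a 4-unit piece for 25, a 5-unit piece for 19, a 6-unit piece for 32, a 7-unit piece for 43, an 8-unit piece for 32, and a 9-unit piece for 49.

53

Consider every possible first cut. best[k] is the best of p[i]+best[k−i] over all sellable i≤k.
best[1] = 3
best[2] = 10
best[3] = 13  (first piece 1, then best[2]=10)
best[4] = 25
best[5] = 28  (first piece 1, then best[4]=25)
best[6] = 35  (first piece 2, then best[4]=25)
best[7] = 43
best[8] = 50  (first piece 4, then best[4]=25)
best[9] = 53  (first piece 1, then best[8]=50)
One optimal cutting: 4 + 4 + 1 → 25 + 25 + 3 = 53.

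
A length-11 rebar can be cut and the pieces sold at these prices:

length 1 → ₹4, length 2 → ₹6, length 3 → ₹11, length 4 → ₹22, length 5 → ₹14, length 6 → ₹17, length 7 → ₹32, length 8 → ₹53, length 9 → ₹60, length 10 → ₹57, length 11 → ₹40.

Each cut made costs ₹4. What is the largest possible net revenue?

Let net[k] be the best obtainable value from length k. For each k, try every first piece i and keep the best of price[i] + net[k−i] minus the 4 cut fee when i<k.
net[1] = 4
net[2] = max(4+4-4, 6+0) = 6
net[3] = max(4+6-4, 6+4-4, 11+0) = 11
net[4] = max(4+11-4, 6+6-4, 11+4-4, 22+0) = 22
net[5] = max(4+22-4, 6+11-4, 11+6-4, 22+4-4, 14+0) = 22
net[6] = max(4+22-4, 6+22-4, 11+11-4, 22+6-4, 14+4-4, 17+0) = 24
net[7] = max(4+24-4, 6+22-4, 11+22-4, …, 17+4-4, 32+0) = 32
net[8] = max(4+32-4, 6+24-4, 11+22-4, …, 32+4-4, 53+0) = 53
net[9] = max(4+53-4, 6+32-4, 11+24-4, …, 53+4-4, 60+0) = 60
net[10] = max(4+60-4, 6+53-4, 11+32-4, …, 60+4-4, 57+0) = 60
net[11] = max(4+60-4, 6+60-4, 11+53-4, …, 57+4-4, 40+0) = 62
One optimal plan: pieces 9 + 2 (1 cut) → ₹66 − ₹4 = ₹62.

62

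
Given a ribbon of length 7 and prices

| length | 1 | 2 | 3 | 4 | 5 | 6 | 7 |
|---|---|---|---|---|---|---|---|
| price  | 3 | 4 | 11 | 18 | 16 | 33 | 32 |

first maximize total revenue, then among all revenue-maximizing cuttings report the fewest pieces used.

2

Build r[k] bottom-up: r[k] = max over allowed piece i of (p[i] + r[k−i]).
r[1] = 3
r[2] = 6  (first piece 1, then r[1]=3)
r[3] = 11
r[4] = 18
r[5] = 21  (first piece 1, then r[4]=18)
r[6] = 33
r[7] = 36  (first piece 1, then r[6]=33)
Maximum revenue is ¢36.
Now minimize piece count subject to staying optimal: for each k, pieces[k] = 1 + min over i with p[i]+r[k−i]=r[k] of pieces[k−i].
pieces[4] = 1
pieces[5] = 2
pieces[6] = 1
pieces[7] = 2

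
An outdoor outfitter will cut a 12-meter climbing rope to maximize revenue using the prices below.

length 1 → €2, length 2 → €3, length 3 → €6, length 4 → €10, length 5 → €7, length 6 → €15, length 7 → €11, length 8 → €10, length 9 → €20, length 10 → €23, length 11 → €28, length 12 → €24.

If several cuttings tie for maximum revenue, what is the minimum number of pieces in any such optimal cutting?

Consider every possible first cut. r[k] is the best of p[i]+r[k−i] over all sellable i≤k.
r[1] = 2
r[2] = max(2+2, 3+0) = 4
r[3] = max(2+4, 3+2, 6+0) = 6
r[4] = max(2+6, 3+4, 6+2, 10+0) = 10
r[5] = max(2+10, 3+6, 6+4, 10+2, 7+0) = 12
r[6] = max(2+12, 3+10, 6+6, 10+4, 7+2, 15+0) = 15
r[7] = max(2+15, 3+12, 6+10, …, 15+2, 11+0) = 17
r[8] = max(2+17, 3+15, 6+12, …, 11+2, 10+0) = 20
r[9] = max(2+20, 3+17, 6+15, …, 10+2, 20+0) = 22
r[10] = max(2+22, 3+20, 6+17, …, 20+2, 23+0) = 25
r[11] = max(2+25, 3+22, 6+20, …, 23+2, 28+0) = 28
r[12] = max(2+28, 3+25, 6+22, …, 28+2, 24+0) = 30
Maximum revenue is €30.
Now minimize piece count subject to staying optimal: for each k, pieces[k] = 1 + min over i with p[i]+r[k−i]=r[k] of pieces[k−i].
pieces[9] = 3
pieces[10] = 2
pieces[11] = 1
pieces[12] = 2

2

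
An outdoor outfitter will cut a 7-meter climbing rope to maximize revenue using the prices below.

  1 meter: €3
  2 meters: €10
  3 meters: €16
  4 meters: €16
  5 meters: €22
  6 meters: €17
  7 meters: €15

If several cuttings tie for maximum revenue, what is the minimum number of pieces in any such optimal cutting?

3

Let r[k] be the best obtainable value from length k. For each k, try every first piece i and keep the best of price[i] + r[k−i].
r[1] = 3
r[2] = max(3+3, 10+0) = 10
r[3] = max(3+10, 10+3, 16+0) = 16
r[4] = max(3+16, 10+10, 16+3, 16+0) = 20
r[5] = max(3+20, 10+16, 16+10, 16+3, 22+0) = 26
r[6] = max(3+26, 10+20, 16+16, 16+10, 22+3, 17+0) = 32
r[7] = max(3+32, 10+26, 16+20, …, 17+3, 15+0) = 36
Maximum revenue is €36.
Now minimize piece count subject to staying optimal: for each k, pieces[k] = 1 + min over i with p[i]+r[k−i]=r[k] of pieces[k−i].
pieces[4] = 2
pieces[5] = 2
pieces[6] = 2
pieces[7] = 3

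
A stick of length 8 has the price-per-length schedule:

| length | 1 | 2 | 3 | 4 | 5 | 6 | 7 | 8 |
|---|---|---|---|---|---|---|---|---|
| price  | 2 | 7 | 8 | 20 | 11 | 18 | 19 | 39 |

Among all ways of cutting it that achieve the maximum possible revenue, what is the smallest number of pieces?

2

Let r[k] be the best obtainable value from length k. For each k, try every first piece i and keep the best of price[i] + r[k−i].
r[1] = 2
r[2] = max(2+2, 7+0) = 7
r[3] = max(2+7, 7+2, 8+0) = 9
r[4] = max(2+9, 7+7, 8+2, 20+0) = 20
r[5] = max(2+20, 7+9, 8+7, 20+2, 11+0) = 22
r[6] = max(2+22, 7+20, 8+9, 20+7, 11+2, 18+0) = 27
r[7] = max(2+27, 7+22, 8+20, …, 18+2, 19+0) = 29
r[8] = max(2+29, 7+27, 8+22, …, 19+2, 39+0) = 40
Maximum revenue is $40.
Now minimize piece count subject to staying optimal: for each k, pieces[k] = 1 + min over i with p[i]+r[k−i]=r[k] of pieces[k−i].
pieces[5] = 2
pieces[6] = 2
pieces[7] = 3
pieces[8] = 2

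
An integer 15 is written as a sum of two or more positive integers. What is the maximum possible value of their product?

243

Let prod[k] be the best product for length k (with at least one cut). For each first piece i, the rest contributes max(k−i, prod[k−i]).
prod[2] = 1×max(1,0) = 1×1 = 1
prod[3] = 1×max(2,1) = 1×2 = 2
prod[4] = 2×max(2,1) = 2×2 = 4
prod[5] = 2×max(3,2) = 2×3 = 6
prod[6] = 3×max(3,2) = 3×3 = 9
prod[7] = 2×max(5,6) = 2×6 = 12
prod[8] = 2×max(6,9) = 2×9 = 18
prod[9] = 3×max(6,9) = 3×9 = 27
prod[10] = 2×max(8,18) = 2×18 = 36
prod[11] = 2×max(9,27) = 2×27 = 54
prod[12] = 3×max(9,27) = 3×27 = 81
prod[13] = 2×max(11,54) = 2×54 = 108
prod[14] = 2×max(12,81) = 2×81 = 162
prod[15] = 3×max(12,81) = 3×81 = 243
One optimal split: 3 + 3 + 3 + 3 + 3; product 3×3×3×3×3 = 243.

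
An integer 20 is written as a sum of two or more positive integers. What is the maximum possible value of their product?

1458

Let P[k] be the best product for length k (with at least one cut). For each first piece i, the rest contributes max(k−i, P[k−i]).
P[2] = 1·max(1,0) = 1·1 = 1
P[3] = max(1·2, 2·1) = 2
P[4] = max(1·3, 2·2, 3·1) = 4
P[5] = max(1·4, 2·3, 3·2, 4·1) = 6
P[6] = max(1·6, 2·4, 3·3, 4·2, 5·1) = 9
P[7] = max(1·9, 2·6, 3·4, 4·3, 5·2, 6·1) = 12
P[8] = max(1·12, 2·9, 3·6, …, 6·2, 7·1) = 18
P[9] = max(1·18, 2·12, 3·9, …, 7·2, 8·1) = 27
P[10] = max(1·27, 2·18, 3·12, …, 8·2, 9·1) = 36
P[11] = max(1·36, 2·27, 3·18, …, 9·2, 10·1) = 54
P[12] = max(1·54, 2·36, 3·27, …, 10·2, 11·1) = 81
P[13] = max(1·81, 2·54, 3·36, …, 11·2, 12·1) = 108
P[14] = max(1·108, 2·81, 3·54, …, 12·2, 13·1) = 162
P[15] = max(1·162, 2·108, 3·81, …, 13·2, 14·1) = 243
P[16] = max(1·243, 2·162, 3·108, …, 14·2, 15·1) = 324
P[17] = max(1·324, 2·243, 3·162, …, 15·2, 16·1) = 486
P[18] = max(1·486, 2·324, 3·243, …, 16·2, 17·1) = 729
P[19] = max(1·729, 2·486, 3·324, …, 17·2, 18·1) = 972
P[20] = max(1·972, 2·729, 3·486, …, 18·2, 19·1) = 1458
One optimal split: 3 + 3 + 3 + 3 + 3 + 3 + 2; product 3·3·3·3·3·3·2 = 1458.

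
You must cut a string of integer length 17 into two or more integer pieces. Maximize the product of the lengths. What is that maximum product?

Fill m[k] for k=2..17: at each k try every first piece i and multiply by the better of (k−i) uncut or m[k−i].
m[2] = 1*max(1,0) = 1*1 = 1
m[3] = 1*max(2,1) = 1*2 = 2
m[4] = 2*max(2,1) = 2*2 = 4
m[5] = 2*max(3,2) = 2*3 = 6
m[6] = 3*max(3,2) = 3*3 = 9
m[7] = 2*max(5,6) = 2*6 = 12
m[8] = 2*max(6,9) = 2*9 = 18
m[9] = 3*max(6,9) = 3*9 = 27
m[10] = 2*max(8,18) = 2*18 = 36
m[11] = 2*max(9,27) = 2*27 = 54
m[12] = 3*max(9,27) = 3*27 = 81
m[13] = 2*max(11,54) = 2*54 = 108
m[14] = 2*max(12,81) = 2*81 = 162
m[15] = 3*max(12,81) = 3*81 = 243
m[16] = 2*max(14,162) = 2*162 = 324
m[17] = 2*max(15,243) = 2*243 = 486
One optimal split: 3 + 3 + 3 + 3 + 3 + 2; product 3*3*3*3*3*2 = 486.

486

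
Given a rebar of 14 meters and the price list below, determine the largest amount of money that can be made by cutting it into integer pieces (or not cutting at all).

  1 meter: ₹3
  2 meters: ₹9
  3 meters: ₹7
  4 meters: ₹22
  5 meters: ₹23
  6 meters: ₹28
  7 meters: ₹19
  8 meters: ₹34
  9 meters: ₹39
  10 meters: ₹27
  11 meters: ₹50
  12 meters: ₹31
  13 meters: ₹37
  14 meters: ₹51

75

Build R[k] bottom-up: R[k] = max over allowed piece i of (p[i] + R[k−i]).
R[1] = 3
R[2] = max(3+3, 9+0) = 9
R[3] = max(3+9, 9+3, 7+0) = 12
R[4] = max(3+12, 9+9, 7+3, 22+0) = 22
R[5] = max(3+22, 9+12, 7+9, 22+3, 23+0) = 25
R[6] = max(3+25, 9+22, 7+12, 22+9, 23+3, 28+0) = 31
R[7] = max(3+31, 9+25, 7+22, …, 28+3, 19+0) = 34
R[8] = max(3+34, 9+31, 7+25, …, 19+3, 34+0) = 44
R[9] = max(3+44, 9+34, 7+31, …, 34+3, 39+0) = 47
R[10] = max(3+47, 9+44, 7+34, …, 39+3, 27+0) = 53
R[11] = max(3+53, 9+47, 7+44, …, 27+3, 50+0) = 56
R[12] = max(3+56, 9+53, 7+47, …, 50+3, 31+0) = 66
R[13] = max(3+66, 9+56, 7+53, …, 31+3, 37+0) = 69
R[14] = max(3+69, 9+66, 7+56, …, 37+3, 51+0) = 75
One optimal cutting: 4 + 4 + 4 + 2 → ₹22 + ₹22 + ₹22 + ₹9 = ₹75.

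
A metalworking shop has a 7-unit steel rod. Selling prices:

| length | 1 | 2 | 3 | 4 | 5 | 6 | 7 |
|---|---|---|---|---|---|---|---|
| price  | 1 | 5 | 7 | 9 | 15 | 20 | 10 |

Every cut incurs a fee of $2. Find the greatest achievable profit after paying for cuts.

Let net[k] be the best obtainable value from length k. For each k, try every first piece i and keep the best of price[i] + net[k−i] minus the 2 cut fee when i<k.
net[1] = 1
net[2] = max(1+1-2, 5+0) = 5
net[3] = max(1+5-2, 5+1-2, 7+0) = 7
net[4] = max(1+7-2, 5+5-2, 7+1-2, 9+0) = 9
net[5] = max(1+9-2, 5+7-2, 7+5-2, 9+1-2, 15+0) = 15
net[6] = max(1+15-2, 5+9-2, 7+7-2, 9+5-2, 15+1-2, 20+0) = 20
net[7] = max(1+20-2, 5+15-2, 7+9-2, …, 20+1-2, 10+0) = 19
One optimal plan: pieces 6 + 1 (1 cut) → $21 − $2 = $19.

19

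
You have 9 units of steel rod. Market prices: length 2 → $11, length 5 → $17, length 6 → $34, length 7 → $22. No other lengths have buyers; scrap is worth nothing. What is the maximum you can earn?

45

Consider every possible first cut. f[k] is the best of p[i]+f[k−i] over all sellable i≤k.
f[1] = 0
f[2] = 11
f[3] = 11
f[4] = 22  (first piece 2, then f[2]=11)
f[5] = max(11+11, 17+0) = 22
f[6] = max(11+22, 17+0, 34+0) = 34
f[7] = max(11+22, 17+11, 34+0, 22+0) = 34
f[8] = max(11+34, 17+11, 34+11, 22+0) = 45
f[9] = max(11+34, 17+22, 34+11, 22+11) = 45
One optimal cutting: pieces 6 + 2 with 1 unit of scrap → $45.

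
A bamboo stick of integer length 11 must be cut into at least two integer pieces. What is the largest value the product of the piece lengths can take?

54

Define f[k] = max over 1≤i<k of i · max(k−i, f[k−i]); the inner max lets the remainder stay uncut if that's better.
f[2] = 1·max(1,0) = 1·1 = 1
f[3] = max(1·2, 2·1) = 2
f[4] = max(1·3, 2·2, 3·1) = 4
f[5] = max(1·4, 2·3, 3·2, 4·1) = 6
f[6] = max(1·6, 2·4, 3·3, 4·2, 5·1) = 9
f[7] = max(1·9, 2·6, 3·4, 4·3, 5·2, 6·1) = 12
f[8] = max(1·12, 2·9, 3·6, …, 6·2, 7·1) = 18
f[9] = max(1·18, 2·12, 3·9, …, 7·2, 8·1) = 27
f[10] = max(1·27, 2·18, 3·12, …, 8·2, 9·1) = 36
f[11] = max(1·36, 2·27, 3·18, …, 9·2, 10·1) = 54
One optimal split: 3 + 3 + 3 + 2; product 3·3·3·2 = 54.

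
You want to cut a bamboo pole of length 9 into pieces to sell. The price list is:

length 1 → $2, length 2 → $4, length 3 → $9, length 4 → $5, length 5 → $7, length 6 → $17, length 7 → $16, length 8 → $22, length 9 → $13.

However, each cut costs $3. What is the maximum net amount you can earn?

23

Build v[k] bottom-up: v[k] = max over allowed piece i of (p[i] + v[k−i]) − 3 per cut.
v[1] = 2
v[2] = max(2+2-3, 4+0) = 4
v[3] = max(2+4-3, 4+2-3, 9+0) = 9
v[4] = max(2+9-3, 4+4-3, 9+2-3, 5+0) = 8
v[5] = max(2+8-3, 4+9-3, 9+4-3, 5+2-3, 7+0) = 10
v[6] = max(2+10-3, 4+8-3, 9+9-3, 5+4-3, 7+2-3, 17+0) = 17
v[7] = max(2+17-3, 4+10-3, 9+8-3, …, 17+2-3, 16+0) = 16
v[8] = max(2+16-3, 4+17-3, 9+10-3, …, 16+2-3, 22+0) = 22
v[9] = max(2+22-3, 4+16-3, 9+17-3, …, 22+2-3, 13+0) = 23
One optimal plan: pieces 6 + 3 (1 cut) → $26 − $3 = $23.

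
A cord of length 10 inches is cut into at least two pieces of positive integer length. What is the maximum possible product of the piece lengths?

Let g[k] be the best product for length k (with at least one cut). For each first piece i, the rest contributes max(k−i, g[k−i]).
Small cases: g[2]=1, g[3]=2, g[4]=4.
g[5] = max(1*4, 2*3, 3*2, 4*1) = 6
g[6] = max(1*6, 2*4, 3*3, 4*2, 5*1) = 9
g[7] = max(1*9, 2*6, 3*4, 4*3, 5*2, 6*1) = 12
g[8] = max(1*12, 2*9, 3*6, …, 6*2, 7*1) = 18
g[9] = max(1*18, 2*12, 3*9, …, 7*2, 8*1) = 27
g[10] = max(1*27, 2*18, 3*12, …, 8*2, 9*1) = 36
One optimal split: 3 + 3 + 2 + 2; product 3*3*2*2 = 36.

36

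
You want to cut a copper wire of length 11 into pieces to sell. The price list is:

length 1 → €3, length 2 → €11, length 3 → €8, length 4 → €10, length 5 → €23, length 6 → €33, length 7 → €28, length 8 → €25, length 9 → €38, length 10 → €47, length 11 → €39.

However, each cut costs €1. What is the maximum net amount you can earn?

Build net[k] bottom-up: net[k] = max over allowed piece i of (p[i] + net[k−i]) − 1 per cut.
net[1] = 3
net[2] = 11
net[3] = 13  (first piece 1, then net[2]=11)
net[4] = 21  (first piece 2, then net[2]=11)
net[5] = 23  (first piece 1, then net[4]=21)
net[6] = 33
net[7] = 35  (first piece 1, then net[6]=33)
net[8] = 43  (first piece 2, then net[6]=33)
net[9] = 45  (first piece 1, then net[8]=43)
net[10] = 53  (first piece 2, then net[8]=43)
net[11] = 55  (first piece 1, then net[10]=53)
One optimal plan: pieces 6 + 2 + 2 + 1 (3 cuts) → €58 − €3 = €55.

55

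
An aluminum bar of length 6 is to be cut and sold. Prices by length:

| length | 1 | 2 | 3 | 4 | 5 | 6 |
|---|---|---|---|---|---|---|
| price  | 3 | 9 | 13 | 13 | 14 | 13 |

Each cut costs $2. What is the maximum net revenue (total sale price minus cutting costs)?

Build r[k] bottom-up: r[k] = max over allowed piece i of (p[i] + r[k−i]) − 2 per cut.
r[1] = 3
r[2] = max(3+3-2, 9+0) = 9
r[3] = max(3+9-2, 9+3-2, 13+0) = 13
r[4] = max(3+13-2, 9+9-2, 13+3-2, 13+0) = 16
r[5] = max(3+16-2, 9+13-2, 13+9-2, 13+3-2, 14+0) = 20
r[6] = max(3+20-2, 9+16-2, 13+13-2, 13+9-2, 14+3-2, 13+0) = 24
One optimal plan: pieces 3 + 3 (1 cut) → $26 − $2 = $24.

24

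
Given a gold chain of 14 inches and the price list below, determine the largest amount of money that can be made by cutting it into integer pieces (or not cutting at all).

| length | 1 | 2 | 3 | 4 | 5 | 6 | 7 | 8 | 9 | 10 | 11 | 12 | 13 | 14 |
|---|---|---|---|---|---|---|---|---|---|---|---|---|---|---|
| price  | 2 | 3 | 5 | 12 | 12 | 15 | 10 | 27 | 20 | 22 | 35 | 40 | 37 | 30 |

Consider every possible first cut. v[k] is the best of p[i]+v[k−i] over all sellable i≤k.
v[1] = 2
v[2] = 4  (first piece 1, then v[1]=2)
v[3] = 6  (first piece 1, then v[2]=4)
v[4] = 12
v[5] = 14  (first piece 1, then v[4]=12)
v[6] = 16  (first piece 1, then v[5]=14)
v[7] = 18  (first piece 1, then v[6]=16)
v[8] = 27
v[9] = 29  (first piece 1, then v[8]=27)
v[10] = 31  (first piece 1, then v[9]=29)
v[11] = 35
v[12] = 40
v[13] = 42  (first piece 1, then v[12]=40)
v[14] = 44  (first piece 1, then v[13]=42)
One optimal cutting: 12 + 1 + 1 → $40 + $2 + $2 = $44.

44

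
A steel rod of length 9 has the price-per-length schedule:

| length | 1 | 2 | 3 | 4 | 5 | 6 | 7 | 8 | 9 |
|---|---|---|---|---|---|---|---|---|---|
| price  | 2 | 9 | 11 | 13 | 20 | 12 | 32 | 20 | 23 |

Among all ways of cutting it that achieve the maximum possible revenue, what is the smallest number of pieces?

2

Consider every possible first cut. r[k] is the best of p[i]+r[k−i] over all sellable i≤k.
r[1] = 2
r[2] = 9
r[3] = 11  (first piece 1, then r[2]=9)
r[4] = 18  (first piece 2, then r[2]=9)
r[5] = 20  (first piece 1, then r[4]=18)
r[6] = 27  (first piece 2, then r[4]=18)
r[7] = 32
r[8] = 36  (first piece 2, then r[6]=27)
r[9] = 41  (first piece 2, then r[7]=32)
Maximum revenue is $41.
Now minimize piece count subject to staying optimal: for each k, pieces[k] = 1 + min over i with p[i]+r[k−i]=r[k] of pieces[k−i].
pieces[6] = 3
pieces[7] = 1
pieces[8] = 4
pieces[9] = 2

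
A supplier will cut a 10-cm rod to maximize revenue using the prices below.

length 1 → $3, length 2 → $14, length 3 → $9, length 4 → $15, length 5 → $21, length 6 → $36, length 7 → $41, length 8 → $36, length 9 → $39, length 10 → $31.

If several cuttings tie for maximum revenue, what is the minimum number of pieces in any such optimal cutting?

5

Let r[k] be the best obtainable value from length k. For each k, try every first piece i and keep the best of price[i] + r[k−i].
r[1] = 3
r[2] = 14
r[3] = 17  (first piece 1, then r[2]=14)
r[4] = 28  (first piece 2, then r[2]=14)
r[5] = 31  (first piece 1, then r[4]=28)
r[6] = 42  (first piece 2, then r[4]=28)
r[7] = 45  (first piece 1, then r[6]=42)
r[8] = 56  (first piece 2, then r[6]=42)
r[9] = 59  (first piece 1, then r[8]=56)
r[10] = 70  (first piece 2, then r[8]=56)
Maximum revenue is $70.
Now minimize piece count subject to staying optimal: for each k, pieces[k] = 1 + min over i with p[i]+r[k−i]=r[k] of pieces[k−i].
pieces[7] = 4
pieces[8] = 4
pieces[9] = 5
pieces[10] = 5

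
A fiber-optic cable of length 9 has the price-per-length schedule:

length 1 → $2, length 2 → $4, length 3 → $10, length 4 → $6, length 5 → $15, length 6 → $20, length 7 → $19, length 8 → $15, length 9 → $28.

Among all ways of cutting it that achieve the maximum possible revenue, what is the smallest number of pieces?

Build r[k] bottom-up: r[k] = max over allowed piece i of (p[i] + r[k−i]).
r[1] = 2
r[2] = max(2+2, 4+0) = 4
r[3] = max(2+4, 4+2, 10+0) = 10
r[4] = max(2+10, 4+4, 10+2, 6+0) = 12
r[5] = max(2+12, 4+10, 10+4, 6+2, 15+0) = 15
r[6] = max(2+15, 4+12, 10+10, 6+4, 15+2, 20+0) = 20
r[7] = max(2+20, 4+15, 10+12, …, 20+2, 19+0) = 22
r[8] = max(2+22, 4+20, 10+15, …, 19+2, 15+0) = 25
r[9] = max(2+25, 4+22, 10+20, …, 15+2, 28+0) = 30
Maximum revenue is $30.
Now minimize piece count subject to staying optimal: for each k, pieces[k] = 1 + min over i with p[i]+r[k−i]=r[k] of pieces[k−i].
pieces[6] = 1
pieces[7] = 2
pieces[8] = 2
pieces[9] = 2

2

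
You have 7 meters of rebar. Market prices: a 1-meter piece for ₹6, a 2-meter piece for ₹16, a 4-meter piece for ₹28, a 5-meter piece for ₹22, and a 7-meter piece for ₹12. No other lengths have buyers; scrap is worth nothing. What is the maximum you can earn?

54

Consider every possible first cut. best[k] is the best of p[i]+best[k−i] over all sellable i≤k.
best[1] = 6
best[2] = 16
best[3] = 22  (first piece 1, then best[2]=16)
best[4] = 32  (first piece 2, then best[2]=16)
best[5] = 38  (first piece 1, then best[4]=32)
best[6] = 48  (first piece 2, then best[4]=32)
best[7] = 54  (first piece 1, then best[6]=48)
One optimal cutting: 2 + 2 + 2 + 1 → ₹54.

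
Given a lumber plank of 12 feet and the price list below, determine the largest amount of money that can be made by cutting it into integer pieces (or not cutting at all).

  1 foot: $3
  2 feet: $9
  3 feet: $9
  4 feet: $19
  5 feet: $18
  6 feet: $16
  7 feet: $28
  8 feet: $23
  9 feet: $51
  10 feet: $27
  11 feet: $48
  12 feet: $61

Consider every possible first cut. R[k] is the best of p[i]+R[k−i] over all sellable i≤k.
R[1] = 3
R[2] = max(3+3, 9+0) = 9
R[3] = max(3+9, 9+3, 9+0) = 12
R[4] = max(3+12, 9+9, 9+3, 19+0) = 19
R[5] = max(3+19, 9+12, 9+9, 19+3, 18+0) = 22
R[6] = max(3+22, 9+19, 9+12, 19+9, 18+3, 16+0) = 28
R[7] = max(3+28, 9+22, 9+19, …, 16+3, 28+0) = 31
R[8] = max(3+31, 9+28, 9+22, …, 28+3, 23+0) = 38
R[9] = max(3+38, 9+31, 9+28, …, 23+3, 51+0) = 51
R[10] = max(3+51, 9+38, 9+31, …, 51+3, 27+0) = 54
R[11] = max(3+54, 9+51, 9+38, …, 27+3, 48+0) = 60
R[12] = max(3+60, 9+54, 9+51, …, 48+3, 61+0) = 63
One optimal cutting: 9 + 2 + 1 → $51 + $9 + $3 = $63.

63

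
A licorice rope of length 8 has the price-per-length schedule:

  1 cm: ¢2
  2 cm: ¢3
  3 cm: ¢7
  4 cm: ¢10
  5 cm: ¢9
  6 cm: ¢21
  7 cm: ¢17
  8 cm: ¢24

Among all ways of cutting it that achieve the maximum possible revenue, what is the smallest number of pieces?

Consider every possible first cut. r[k] is the best of p[i]+r[k−i] over all sellable i≤k.
r[1] = 2
r[2] = max(2+2, 3+0) = 4
r[3] = max(2+4, 3+2, 7+0) = 7
r[4] = max(2+7, 3+4, 7+2, 10+0) = 10
r[5] = max(2+10, 3+7, 7+4, 10+2, 9+0) = 12
r[6] = max(2+12, 3+10, 7+7, 10+4, 9+2, 21+0) = 21
r[7] = max(2+21, 3+12, 7+10, …, 21+2, 17+0) = 23
r[8] = max(2+23, 3+21, 7+12, …, 17+2, 24+0) = 25
Maximum revenue is ¢25.
Now minimize piece count subject to staying optimal: for each k, pieces[k] = 1 + min over i with p[i]+r[k−i]=r[k] of pieces[k−i].
pieces[5] = 2
pieces[6] = 1
pieces[7] = 2
pieces[8] = 3

3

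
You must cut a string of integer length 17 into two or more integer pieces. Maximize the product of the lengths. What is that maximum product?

486

Define prod[k] = max over 1≤i<k of i · max(k−i, prod[k−i]); the inner max lets the remainder stay uncut if that's better.
prod[2] = 1×max(1,0) = 1×1 = 1
prod[3] = max(1×2, 2×1) = 2
prod[4] = max(1×3, 2×2, 3×1) = 4
prod[5] = max(1×4, 2×3, 3×2, 4×1) = 6
prod[6] = max(1×6, 2×4, 3×3, 4×2, 5×1) = 9
prod[7] = max(1×9, 2×6, 3×4, 4×3, 5×2, 6×1) = 12
prod[8] = max(1×12, 2×9, 3×6, …, 6×2, 7×1) = 18
prod[9] = max(1×18, 2×12, 3×9, …, 7×2, 8×1) = 27
prod[10] = max(1×27, 2×18, 3×12, …, 8×2, 9×1) = 36
prod[11] = max(1×36, 2×27, 3×18, …, 9×2, 10×1) = 54
prod[12] = max(1×54, 2×36, 3×27, …, 10×2, 11×1) = 81
prod[13] = max(1×81, 2×54, 3×36, …, 11×2, 12×1) = 108
prod[14] = max(1×108, 2×81, 3×54, …, 12×2, 13×1) = 162
prod[15] = max(1×162, 2×108, 3×81, …, 13×2, 14×1) = 243
prod[16] = max(1×243, 2×162, 3×108, …, 14×2, 15×1) = 324
prod[17] = max(1×324, 2×243, 3×162, …, 15×2, 16×1) = 486
One optimal split: 3 + 3 + 3 + 3 + 3 + 2; product 3×3×3×3×3×2 = 486.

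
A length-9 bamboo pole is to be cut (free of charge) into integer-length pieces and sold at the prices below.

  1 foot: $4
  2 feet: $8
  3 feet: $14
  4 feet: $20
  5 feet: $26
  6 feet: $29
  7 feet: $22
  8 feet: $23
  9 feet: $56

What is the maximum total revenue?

Let v[k] be the best obtainable value from length k. For each k, try every first piece i and keep the best of price[i] + v[k−i].
v[1] = 4
v[2] = max(4+4, 8+0) = 8
v[3] = max(4+8, 8+4, 14+0) = 14
v[4] = max(4+14, 8+8, 14+4, 20+0) = 20
v[5] = max(4+20, 8+14, 14+8, 20+4, 26+0) = 26
v[6] = max(4+26, 8+20, 14+14, 20+8, 26+4, 29+0) = 30
v[7] = max(4+30, 8+26, 14+20, …, 29+4, 22+0) = 34
v[8] = max(4+34, 8+30, 14+26, …, 22+4, 23+0) = 40
v[9] = max(4+40, 8+34, 14+30, …, 23+4, 56+0) = 56
Best is to sell the whole 9-foot piece uncut for $56.

56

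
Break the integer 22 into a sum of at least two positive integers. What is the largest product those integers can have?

Let m[k] be the best product for length k (with at least one cut). For each first piece i, the rest contributes max(k−i, m[k−i]).
m[2] = 1·max(1,0) = 1·1 = 1
m[3] = max(1·2, 2·1) = 2
m[4] = max(1·3, 2·2, 3·1) = 4
m[5] = max(1·4, 2·3, 3·2, 4·1) = 6
m[6] = max(1·6, 2·4, 3·3, 4·2, 5·1) = 9
m[7] = max(1·9, 2·6, 3·4, 4·3, 5·2, 6·1) = 12
m[8] = max(1·12, 2·9, 3·6, …, 6·2, 7·1) = 18
m[9] = max(1·18, 2·12, 3·9, …, 7·2, 8·1) = 27
m[10] = max(1·27, 2·18, 3·12, …, 8·2, 9·1) = 36
m[11] = max(1·36, 2·27, 3·18, …, 9·2, 10·1) = 54
m[12] = max(1·54, 2·36, 3·27, …, 10·2, 11·1) = 81
m[13] = max(1·81, 2·54, 3·36, …, 11·2, 12·1) = 108
m[14] = max(1·108, 2·81, 3·54, …, 12·2, 13·1) = 162
m[15] = max(1·162, 2·108, 3·81, …, 13·2, 14·1) = 243
m[16] = max(1·243, 2·162, 3·108, …, 14·2, 15·1) = 324
m[17] = max(1·324, 2·243, 3·162, …, 15·2, 16·1) = 486
m[18] = max(1·486, 2·324, 3·243, …, 16·2, 17·1) = 729
m[19] = max(1·729, 2·486, 3·324, …, 17·2, 18·1) = 972
m[20] = max(1·972, 2·729, 3·486, …, 18·2, 19·1) = 1458
m[21] = max(1·1458, 2·972, 3·729, …, 19·2, 20·1) = 2187
m[22] = max(1·2187, 2·1458, 3·972, …, 20·2, 21·1) = 2916
One optimal split: 3 + 3 + 3 + 3 + 3 + 3 + 2 + 2; product 3·3·3·3·3·3·2·2 = 2916.

2916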